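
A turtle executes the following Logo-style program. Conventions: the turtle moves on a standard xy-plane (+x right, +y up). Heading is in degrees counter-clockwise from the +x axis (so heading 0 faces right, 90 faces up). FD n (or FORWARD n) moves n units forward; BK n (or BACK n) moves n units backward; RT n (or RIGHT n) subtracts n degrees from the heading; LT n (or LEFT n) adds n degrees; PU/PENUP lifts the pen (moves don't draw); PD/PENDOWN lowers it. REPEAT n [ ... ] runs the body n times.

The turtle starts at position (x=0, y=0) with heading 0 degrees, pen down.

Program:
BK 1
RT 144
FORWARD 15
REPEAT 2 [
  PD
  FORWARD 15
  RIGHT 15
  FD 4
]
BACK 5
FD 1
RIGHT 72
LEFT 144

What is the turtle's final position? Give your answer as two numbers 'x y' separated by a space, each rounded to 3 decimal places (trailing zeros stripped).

Executing turtle program step by step:
Start: pos=(0,0), heading=0, pen down
BK 1: (0,0) -> (-1,0) [heading=0, draw]
RT 144: heading 0 -> 216
FD 15: (-1,0) -> (-13.135,-8.817) [heading=216, draw]
REPEAT 2 [
  -- iteration 1/2 --
  PD: pen down
  FD 15: (-13.135,-8.817) -> (-25.271,-17.634) [heading=216, draw]
  RT 15: heading 216 -> 201
  FD 4: (-25.271,-17.634) -> (-29.005,-19.067) [heading=201, draw]
  -- iteration 2/2 --
  PD: pen down
  FD 15: (-29.005,-19.067) -> (-43.009,-24.443) [heading=201, draw]
  RT 15: heading 201 -> 186
  FD 4: (-43.009,-24.443) -> (-46.987,-24.861) [heading=186, draw]
]
BK 5: (-46.987,-24.861) -> (-42.014,-24.338) [heading=186, draw]
FD 1: (-42.014,-24.338) -> (-43.009,-24.443) [heading=186, draw]
RT 72: heading 186 -> 114
LT 144: heading 114 -> 258
Final: pos=(-43.009,-24.443), heading=258, 8 segment(s) drawn

Answer: -43.009 -24.443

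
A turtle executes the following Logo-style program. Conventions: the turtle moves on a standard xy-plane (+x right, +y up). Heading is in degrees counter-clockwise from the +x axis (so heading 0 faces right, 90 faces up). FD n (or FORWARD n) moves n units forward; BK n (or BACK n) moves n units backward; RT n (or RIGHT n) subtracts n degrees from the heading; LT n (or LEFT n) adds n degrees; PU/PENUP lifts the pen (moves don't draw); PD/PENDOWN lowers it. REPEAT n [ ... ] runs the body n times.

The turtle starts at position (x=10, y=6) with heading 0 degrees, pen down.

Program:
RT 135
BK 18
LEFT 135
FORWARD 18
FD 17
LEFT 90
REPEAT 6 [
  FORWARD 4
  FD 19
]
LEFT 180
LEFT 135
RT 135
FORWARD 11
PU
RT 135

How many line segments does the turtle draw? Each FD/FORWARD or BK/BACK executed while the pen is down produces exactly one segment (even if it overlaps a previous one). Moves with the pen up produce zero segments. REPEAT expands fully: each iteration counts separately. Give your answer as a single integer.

Answer: 16

Derivation:
Executing turtle program step by step:
Start: pos=(10,6), heading=0, pen down
RT 135: heading 0 -> 225
BK 18: (10,6) -> (22.728,18.728) [heading=225, draw]
LT 135: heading 225 -> 0
FD 18: (22.728,18.728) -> (40.728,18.728) [heading=0, draw]
FD 17: (40.728,18.728) -> (57.728,18.728) [heading=0, draw]
LT 90: heading 0 -> 90
REPEAT 6 [
  -- iteration 1/6 --
  FD 4: (57.728,18.728) -> (57.728,22.728) [heading=90, draw]
  FD 19: (57.728,22.728) -> (57.728,41.728) [heading=90, draw]
  -- iteration 2/6 --
  FD 4: (57.728,41.728) -> (57.728,45.728) [heading=90, draw]
  FD 19: (57.728,45.728) -> (57.728,64.728) [heading=90, draw]
  -- iteration 3/6 --
  FD 4: (57.728,64.728) -> (57.728,68.728) [heading=90, draw]
  FD 19: (57.728,68.728) -> (57.728,87.728) [heading=90, draw]
  -- iteration 4/6 --
  FD 4: (57.728,87.728) -> (57.728,91.728) [heading=90, draw]
  FD 19: (57.728,91.728) -> (57.728,110.728) [heading=90, draw]
  -- iteration 5/6 --
  FD 4: (57.728,110.728) -> (57.728,114.728) [heading=90, draw]
  FD 19: (57.728,114.728) -> (57.728,133.728) [heading=90, draw]
  -- iteration 6/6 --
  FD 4: (57.728,133.728) -> (57.728,137.728) [heading=90, draw]
  FD 19: (57.728,137.728) -> (57.728,156.728) [heading=90, draw]
]
LT 180: heading 90 -> 270
LT 135: heading 270 -> 45
RT 135: heading 45 -> 270
FD 11: (57.728,156.728) -> (57.728,145.728) [heading=270, draw]
PU: pen up
RT 135: heading 270 -> 135
Final: pos=(57.728,145.728), heading=135, 16 segment(s) drawn
Segments drawn: 16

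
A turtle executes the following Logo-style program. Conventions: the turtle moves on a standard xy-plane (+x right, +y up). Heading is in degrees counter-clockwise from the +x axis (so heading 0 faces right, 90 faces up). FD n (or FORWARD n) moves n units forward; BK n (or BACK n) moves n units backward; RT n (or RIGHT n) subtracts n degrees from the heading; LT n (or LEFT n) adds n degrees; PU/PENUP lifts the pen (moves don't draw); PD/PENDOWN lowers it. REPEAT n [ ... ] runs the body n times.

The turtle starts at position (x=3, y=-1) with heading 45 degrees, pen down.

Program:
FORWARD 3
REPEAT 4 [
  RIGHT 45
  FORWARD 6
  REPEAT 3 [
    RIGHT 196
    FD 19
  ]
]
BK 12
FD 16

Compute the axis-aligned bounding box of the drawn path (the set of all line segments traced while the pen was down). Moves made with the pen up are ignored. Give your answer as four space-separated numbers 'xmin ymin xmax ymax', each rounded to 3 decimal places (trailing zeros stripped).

Answer: -19.45 -14.047 11.121 16.401

Derivation:
Executing turtle program step by step:
Start: pos=(3,-1), heading=45, pen down
FD 3: (3,-1) -> (5.121,1.121) [heading=45, draw]
REPEAT 4 [
  -- iteration 1/4 --
  RT 45: heading 45 -> 0
  FD 6: (5.121,1.121) -> (11.121,1.121) [heading=0, draw]
  REPEAT 3 [
    -- iteration 1/3 --
    RT 196: heading 0 -> 164
    FD 19: (11.121,1.121) -> (-7.143,6.358) [heading=164, draw]
    -- iteration 2/3 --
    RT 196: heading 164 -> 328
    FD 19: (-7.143,6.358) -> (8.97,-3.71) [heading=328, draw]
    -- iteration 3/3 --
    RT 196: heading 328 -> 132
    FD 19: (8.97,-3.71) -> (-3.743,10.41) [heading=132, draw]
  ]
  -- iteration 2/4 --
  RT 45: heading 132 -> 87
  FD 6: (-3.743,10.41) -> (-3.429,16.401) [heading=87, draw]
  REPEAT 3 [
    -- iteration 1/3 --
    RT 196: heading 87 -> 251
    FD 19: (-3.429,16.401) -> (-9.615,-1.563) [heading=251, draw]
    -- iteration 2/3 --
    RT 196: heading 251 -> 55
    FD 19: (-9.615,-1.563) -> (1.283,14.001) [heading=55, draw]
    -- iteration 3/3 --
    RT 196: heading 55 -> 219
    FD 19: (1.283,14.001) -> (-13.483,2.043) [heading=219, draw]
  ]
  -- iteration 3/4 --
  RT 45: heading 219 -> 174
  FD 6: (-13.483,2.043) -> (-19.45,2.671) [heading=174, draw]
  REPEAT 3 [
    -- iteration 1/3 --
    RT 196: heading 174 -> 338
    FD 19: (-19.45,2.671) -> (-1.833,-4.447) [heading=338, draw]
    -- iteration 2/3 --
    RT 196: heading 338 -> 142
    FD 19: (-1.833,-4.447) -> (-16.806,7.251) [heading=142, draw]
    -- iteration 3/3 --
    RT 196: heading 142 -> 306
    FD 19: (-16.806,7.251) -> (-5.638,-8.121) [heading=306, draw]
  ]
  -- iteration 4/4 --
  RT 45: heading 306 -> 261
  FD 6: (-5.638,-8.121) -> (-6.576,-14.047) [heading=261, draw]
  REPEAT 3 [
    -- iteration 1/3 --
    RT 196: heading 261 -> 65
    FD 19: (-6.576,-14.047) -> (1.453,3.173) [heading=65, draw]
    -- iteration 2/3 --
    RT 196: heading 65 -> 229
    FD 19: (1.453,3.173) -> (-11.012,-11.166) [heading=229, draw]
    -- iteration 3/3 --
    RT 196: heading 229 -> 33
    FD 19: (-11.012,-11.166) -> (4.923,-0.818) [heading=33, draw]
  ]
]
BK 12: (4.923,-0.818) -> (-5.141,-7.354) [heading=33, draw]
FD 16: (-5.141,-7.354) -> (8.278,1.36) [heading=33, draw]
Final: pos=(8.278,1.36), heading=33, 19 segment(s) drawn

Segment endpoints: x in {-19.45, -16.806, -13.483, -11.012, -9.615, -7.143, -6.576, -5.638, -5.141, -3.743, -3.429, -1.833, 1.283, 1.453, 3, 4.923, 5.121, 8.278, 8.97, 11.121}, y in {-14.047, -11.166, -8.121, -7.354, -4.447, -3.71, -1.563, -1, -0.818, 1.121, 1.36, 2.043, 2.671, 3.173, 6.358, 7.251, 10.41, 14.001, 16.401}
xmin=-19.45, ymin=-14.047, xmax=11.121, ymax=16.401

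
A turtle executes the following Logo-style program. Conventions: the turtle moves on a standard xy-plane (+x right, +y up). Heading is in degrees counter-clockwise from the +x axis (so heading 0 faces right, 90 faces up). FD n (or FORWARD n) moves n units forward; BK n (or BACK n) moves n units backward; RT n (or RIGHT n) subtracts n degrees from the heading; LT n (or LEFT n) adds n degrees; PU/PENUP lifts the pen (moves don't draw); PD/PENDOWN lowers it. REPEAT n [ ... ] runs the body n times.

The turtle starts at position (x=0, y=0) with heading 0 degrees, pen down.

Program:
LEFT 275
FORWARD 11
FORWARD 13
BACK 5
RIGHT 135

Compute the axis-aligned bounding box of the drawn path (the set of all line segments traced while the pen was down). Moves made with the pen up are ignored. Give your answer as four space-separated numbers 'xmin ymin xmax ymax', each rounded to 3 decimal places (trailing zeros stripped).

Executing turtle program step by step:
Start: pos=(0,0), heading=0, pen down
LT 275: heading 0 -> 275
FD 11: (0,0) -> (0.959,-10.958) [heading=275, draw]
FD 13: (0.959,-10.958) -> (2.092,-23.909) [heading=275, draw]
BK 5: (2.092,-23.909) -> (1.656,-18.928) [heading=275, draw]
RT 135: heading 275 -> 140
Final: pos=(1.656,-18.928), heading=140, 3 segment(s) drawn

Segment endpoints: x in {0, 0.959, 1.656, 2.092}, y in {-23.909, -18.928, -10.958, 0}
xmin=0, ymin=-23.909, xmax=2.092, ymax=0

Answer: 0 -23.909 2.092 0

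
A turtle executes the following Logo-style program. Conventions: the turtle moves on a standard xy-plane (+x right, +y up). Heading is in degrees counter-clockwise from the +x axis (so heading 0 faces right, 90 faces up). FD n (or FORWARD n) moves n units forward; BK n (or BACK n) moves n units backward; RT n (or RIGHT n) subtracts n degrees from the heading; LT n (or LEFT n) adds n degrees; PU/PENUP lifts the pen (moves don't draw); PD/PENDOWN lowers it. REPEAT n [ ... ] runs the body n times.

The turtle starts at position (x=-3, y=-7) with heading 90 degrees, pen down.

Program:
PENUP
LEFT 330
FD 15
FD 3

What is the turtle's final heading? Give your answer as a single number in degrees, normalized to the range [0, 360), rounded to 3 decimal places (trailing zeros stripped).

Answer: 60

Derivation:
Executing turtle program step by step:
Start: pos=(-3,-7), heading=90, pen down
PU: pen up
LT 330: heading 90 -> 60
FD 15: (-3,-7) -> (4.5,5.99) [heading=60, move]
FD 3: (4.5,5.99) -> (6,8.588) [heading=60, move]
Final: pos=(6,8.588), heading=60, 0 segment(s) drawn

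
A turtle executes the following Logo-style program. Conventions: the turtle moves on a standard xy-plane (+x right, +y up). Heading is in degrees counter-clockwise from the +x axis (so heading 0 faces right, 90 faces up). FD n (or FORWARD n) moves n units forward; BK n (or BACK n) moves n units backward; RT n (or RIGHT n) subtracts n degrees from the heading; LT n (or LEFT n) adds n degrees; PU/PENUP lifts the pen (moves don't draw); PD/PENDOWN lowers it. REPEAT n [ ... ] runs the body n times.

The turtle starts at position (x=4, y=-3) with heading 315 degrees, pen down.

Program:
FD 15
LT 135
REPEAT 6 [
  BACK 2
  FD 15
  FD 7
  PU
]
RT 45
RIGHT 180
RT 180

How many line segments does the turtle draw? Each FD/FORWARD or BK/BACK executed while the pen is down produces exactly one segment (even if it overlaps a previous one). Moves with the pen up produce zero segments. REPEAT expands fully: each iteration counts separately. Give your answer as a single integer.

Executing turtle program step by step:
Start: pos=(4,-3), heading=315, pen down
FD 15: (4,-3) -> (14.607,-13.607) [heading=315, draw]
LT 135: heading 315 -> 90
REPEAT 6 [
  -- iteration 1/6 --
  BK 2: (14.607,-13.607) -> (14.607,-15.607) [heading=90, draw]
  FD 15: (14.607,-15.607) -> (14.607,-0.607) [heading=90, draw]
  FD 7: (14.607,-0.607) -> (14.607,6.393) [heading=90, draw]
  PU: pen up
  -- iteration 2/6 --
  BK 2: (14.607,6.393) -> (14.607,4.393) [heading=90, move]
  FD 15: (14.607,4.393) -> (14.607,19.393) [heading=90, move]
  FD 7: (14.607,19.393) -> (14.607,26.393) [heading=90, move]
  PU: pen up
  -- iteration 3/6 --
  BK 2: (14.607,26.393) -> (14.607,24.393) [heading=90, move]
  FD 15: (14.607,24.393) -> (14.607,39.393) [heading=90, move]
  FD 7: (14.607,39.393) -> (14.607,46.393) [heading=90, move]
  PU: pen up
  -- iteration 4/6 --
  BK 2: (14.607,46.393) -> (14.607,44.393) [heading=90, move]
  FD 15: (14.607,44.393) -> (14.607,59.393) [heading=90, move]
  FD 7: (14.607,59.393) -> (14.607,66.393) [heading=90, move]
  PU: pen up
  -- iteration 5/6 --
  BK 2: (14.607,66.393) -> (14.607,64.393) [heading=90, move]
  FD 15: (14.607,64.393) -> (14.607,79.393) [heading=90, move]
  FD 7: (14.607,79.393) -> (14.607,86.393) [heading=90, move]
  PU: pen up
  -- iteration 6/6 --
  BK 2: (14.607,86.393) -> (14.607,84.393) [heading=90, move]
  FD 15: (14.607,84.393) -> (14.607,99.393) [heading=90, move]
  FD 7: (14.607,99.393) -> (14.607,106.393) [heading=90, move]
  PU: pen up
]
RT 45: heading 90 -> 45
RT 180: heading 45 -> 225
RT 180: heading 225 -> 45
Final: pos=(14.607,106.393), heading=45, 4 segment(s) drawn
Segments drawn: 4

Answer: 4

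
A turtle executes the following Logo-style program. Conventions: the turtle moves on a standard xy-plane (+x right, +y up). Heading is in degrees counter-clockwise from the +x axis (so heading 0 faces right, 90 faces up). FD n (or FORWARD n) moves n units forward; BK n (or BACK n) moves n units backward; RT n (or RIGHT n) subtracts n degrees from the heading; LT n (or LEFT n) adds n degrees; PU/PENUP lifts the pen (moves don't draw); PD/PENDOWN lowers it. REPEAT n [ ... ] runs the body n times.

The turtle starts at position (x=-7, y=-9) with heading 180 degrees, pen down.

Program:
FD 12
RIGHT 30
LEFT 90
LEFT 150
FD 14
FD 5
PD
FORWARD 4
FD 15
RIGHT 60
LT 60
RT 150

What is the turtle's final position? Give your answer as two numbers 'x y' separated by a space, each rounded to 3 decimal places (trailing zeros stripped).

Answer: 13.909 10

Derivation:
Executing turtle program step by step:
Start: pos=(-7,-9), heading=180, pen down
FD 12: (-7,-9) -> (-19,-9) [heading=180, draw]
RT 30: heading 180 -> 150
LT 90: heading 150 -> 240
LT 150: heading 240 -> 30
FD 14: (-19,-9) -> (-6.876,-2) [heading=30, draw]
FD 5: (-6.876,-2) -> (-2.546,0.5) [heading=30, draw]
PD: pen down
FD 4: (-2.546,0.5) -> (0.919,2.5) [heading=30, draw]
FD 15: (0.919,2.5) -> (13.909,10) [heading=30, draw]
RT 60: heading 30 -> 330
LT 60: heading 330 -> 30
RT 150: heading 30 -> 240
Final: pos=(13.909,10), heading=240, 5 segment(s) drawn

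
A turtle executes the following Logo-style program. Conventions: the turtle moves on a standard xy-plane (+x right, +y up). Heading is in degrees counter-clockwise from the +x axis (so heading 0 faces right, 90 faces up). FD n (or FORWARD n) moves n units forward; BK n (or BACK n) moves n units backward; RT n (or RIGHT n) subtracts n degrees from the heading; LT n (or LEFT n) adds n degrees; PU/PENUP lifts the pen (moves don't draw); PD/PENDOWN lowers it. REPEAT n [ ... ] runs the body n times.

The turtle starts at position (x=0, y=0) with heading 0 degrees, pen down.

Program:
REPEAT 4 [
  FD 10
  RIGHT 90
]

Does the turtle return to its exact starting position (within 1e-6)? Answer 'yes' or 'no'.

Answer: yes

Derivation:
Executing turtle program step by step:
Start: pos=(0,0), heading=0, pen down
REPEAT 4 [
  -- iteration 1/4 --
  FD 10: (0,0) -> (10,0) [heading=0, draw]
  RT 90: heading 0 -> 270
  -- iteration 2/4 --
  FD 10: (10,0) -> (10,-10) [heading=270, draw]
  RT 90: heading 270 -> 180
  -- iteration 3/4 --
  FD 10: (10,-10) -> (0,-10) [heading=180, draw]
  RT 90: heading 180 -> 90
  -- iteration 4/4 --
  FD 10: (0,-10) -> (0,0) [heading=90, draw]
  RT 90: heading 90 -> 0
]
Final: pos=(0,0), heading=0, 4 segment(s) drawn

Start position: (0, 0)
Final position: (0, 0)
Distance = 0; < 1e-6 -> CLOSED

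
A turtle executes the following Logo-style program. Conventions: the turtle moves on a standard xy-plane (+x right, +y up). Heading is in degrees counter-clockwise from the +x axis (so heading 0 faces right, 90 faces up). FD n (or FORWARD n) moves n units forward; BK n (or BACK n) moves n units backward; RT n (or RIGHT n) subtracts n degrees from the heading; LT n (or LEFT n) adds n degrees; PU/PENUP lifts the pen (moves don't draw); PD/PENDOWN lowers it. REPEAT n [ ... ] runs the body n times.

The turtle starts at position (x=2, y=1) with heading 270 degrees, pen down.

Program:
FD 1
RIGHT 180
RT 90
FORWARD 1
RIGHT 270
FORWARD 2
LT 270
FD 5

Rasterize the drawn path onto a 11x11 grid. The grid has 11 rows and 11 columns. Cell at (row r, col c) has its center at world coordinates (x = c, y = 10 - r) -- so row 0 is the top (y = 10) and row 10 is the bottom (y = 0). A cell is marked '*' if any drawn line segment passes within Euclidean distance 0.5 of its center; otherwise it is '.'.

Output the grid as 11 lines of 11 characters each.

Answer: ...........
...........
...........
...........
...........
...........
...........
...........
...******..
..**.......
..**.......

Derivation:
Segment 0: (2,1) -> (2,0)
Segment 1: (2,0) -> (3,0)
Segment 2: (3,0) -> (3,2)
Segment 3: (3,2) -> (8,2)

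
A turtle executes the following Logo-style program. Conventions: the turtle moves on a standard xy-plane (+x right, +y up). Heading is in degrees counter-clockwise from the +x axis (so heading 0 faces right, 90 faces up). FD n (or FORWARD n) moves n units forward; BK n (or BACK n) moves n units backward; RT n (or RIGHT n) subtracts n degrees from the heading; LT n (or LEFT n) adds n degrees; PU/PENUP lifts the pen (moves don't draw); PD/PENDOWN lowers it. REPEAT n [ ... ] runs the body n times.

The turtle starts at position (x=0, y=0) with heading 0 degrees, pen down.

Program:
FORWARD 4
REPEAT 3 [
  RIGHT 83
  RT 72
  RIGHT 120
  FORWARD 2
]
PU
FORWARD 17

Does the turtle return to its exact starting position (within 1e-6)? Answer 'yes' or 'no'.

Executing turtle program step by step:
Start: pos=(0,0), heading=0, pen down
FD 4: (0,0) -> (4,0) [heading=0, draw]
REPEAT 3 [
  -- iteration 1/3 --
  RT 83: heading 0 -> 277
  RT 72: heading 277 -> 205
  RT 120: heading 205 -> 85
  FD 2: (4,0) -> (4.174,1.992) [heading=85, draw]
  -- iteration 2/3 --
  RT 83: heading 85 -> 2
  RT 72: heading 2 -> 290
  RT 120: heading 290 -> 170
  FD 2: (4.174,1.992) -> (2.205,2.34) [heading=170, draw]
  -- iteration 3/3 --
  RT 83: heading 170 -> 87
  RT 72: heading 87 -> 15
  RT 120: heading 15 -> 255
  FD 2: (2.205,2.34) -> (1.687,0.408) [heading=255, draw]
]
PU: pen up
FD 17: (1.687,0.408) -> (-2.713,-16.013) [heading=255, move]
Final: pos=(-2.713,-16.013), heading=255, 4 segment(s) drawn

Start position: (0, 0)
Final position: (-2.713, -16.013)
Distance = 16.241; >= 1e-6 -> NOT closed

Answer: no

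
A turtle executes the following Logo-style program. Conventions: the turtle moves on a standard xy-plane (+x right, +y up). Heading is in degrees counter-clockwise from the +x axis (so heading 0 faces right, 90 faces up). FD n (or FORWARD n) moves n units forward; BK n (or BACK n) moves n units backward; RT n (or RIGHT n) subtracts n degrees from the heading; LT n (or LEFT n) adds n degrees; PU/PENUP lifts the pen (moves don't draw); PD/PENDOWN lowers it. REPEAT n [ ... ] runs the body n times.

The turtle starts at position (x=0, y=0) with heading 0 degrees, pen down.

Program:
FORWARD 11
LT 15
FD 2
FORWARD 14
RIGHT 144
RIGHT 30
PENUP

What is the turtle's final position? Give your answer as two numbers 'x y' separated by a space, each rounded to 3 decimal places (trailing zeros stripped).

Answer: 26.455 4.141

Derivation:
Executing turtle program step by step:
Start: pos=(0,0), heading=0, pen down
FD 11: (0,0) -> (11,0) [heading=0, draw]
LT 15: heading 0 -> 15
FD 2: (11,0) -> (12.932,0.518) [heading=15, draw]
FD 14: (12.932,0.518) -> (26.455,4.141) [heading=15, draw]
RT 144: heading 15 -> 231
RT 30: heading 231 -> 201
PU: pen up
Final: pos=(26.455,4.141), heading=201, 3 segment(s) drawn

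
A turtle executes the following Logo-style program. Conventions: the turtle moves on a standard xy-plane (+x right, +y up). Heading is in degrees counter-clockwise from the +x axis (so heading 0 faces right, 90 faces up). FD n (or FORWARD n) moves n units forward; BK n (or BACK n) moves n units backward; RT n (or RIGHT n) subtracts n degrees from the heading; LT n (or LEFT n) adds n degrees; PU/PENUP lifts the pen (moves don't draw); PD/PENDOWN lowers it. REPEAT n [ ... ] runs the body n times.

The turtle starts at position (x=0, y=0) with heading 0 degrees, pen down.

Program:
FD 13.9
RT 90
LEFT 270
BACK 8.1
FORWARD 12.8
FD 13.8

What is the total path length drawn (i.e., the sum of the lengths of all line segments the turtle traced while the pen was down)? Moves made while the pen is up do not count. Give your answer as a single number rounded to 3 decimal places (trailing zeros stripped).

Answer: 48.6

Derivation:
Executing turtle program step by step:
Start: pos=(0,0), heading=0, pen down
FD 13.9: (0,0) -> (13.9,0) [heading=0, draw]
RT 90: heading 0 -> 270
LT 270: heading 270 -> 180
BK 8.1: (13.9,0) -> (22,0) [heading=180, draw]
FD 12.8: (22,0) -> (9.2,0) [heading=180, draw]
FD 13.8: (9.2,0) -> (-4.6,0) [heading=180, draw]
Final: pos=(-4.6,0), heading=180, 4 segment(s) drawn

Segment lengths:
  seg 1: (0,0) -> (13.9,0), length = 13.9
  seg 2: (13.9,0) -> (22,0), length = 8.1
  seg 3: (22,0) -> (9.2,0), length = 12.8
  seg 4: (9.2,0) -> (-4.6,0), length = 13.8
Total = 48.6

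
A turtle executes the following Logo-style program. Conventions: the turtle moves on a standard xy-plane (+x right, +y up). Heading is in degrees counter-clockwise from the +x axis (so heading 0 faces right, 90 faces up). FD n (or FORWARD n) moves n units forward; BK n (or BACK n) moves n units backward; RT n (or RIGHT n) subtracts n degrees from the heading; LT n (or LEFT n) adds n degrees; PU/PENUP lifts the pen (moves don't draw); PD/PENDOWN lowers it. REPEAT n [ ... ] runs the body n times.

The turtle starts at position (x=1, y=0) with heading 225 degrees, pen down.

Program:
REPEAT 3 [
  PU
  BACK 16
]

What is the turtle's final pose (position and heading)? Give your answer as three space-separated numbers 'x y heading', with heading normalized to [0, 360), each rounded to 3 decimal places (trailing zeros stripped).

Answer: 34.941 33.941 225

Derivation:
Executing turtle program step by step:
Start: pos=(1,0), heading=225, pen down
REPEAT 3 [
  -- iteration 1/3 --
  PU: pen up
  BK 16: (1,0) -> (12.314,11.314) [heading=225, move]
  -- iteration 2/3 --
  PU: pen up
  BK 16: (12.314,11.314) -> (23.627,22.627) [heading=225, move]
  -- iteration 3/3 --
  PU: pen up
  BK 16: (23.627,22.627) -> (34.941,33.941) [heading=225, move]
]
Final: pos=(34.941,33.941), heading=225, 0 segment(s) drawn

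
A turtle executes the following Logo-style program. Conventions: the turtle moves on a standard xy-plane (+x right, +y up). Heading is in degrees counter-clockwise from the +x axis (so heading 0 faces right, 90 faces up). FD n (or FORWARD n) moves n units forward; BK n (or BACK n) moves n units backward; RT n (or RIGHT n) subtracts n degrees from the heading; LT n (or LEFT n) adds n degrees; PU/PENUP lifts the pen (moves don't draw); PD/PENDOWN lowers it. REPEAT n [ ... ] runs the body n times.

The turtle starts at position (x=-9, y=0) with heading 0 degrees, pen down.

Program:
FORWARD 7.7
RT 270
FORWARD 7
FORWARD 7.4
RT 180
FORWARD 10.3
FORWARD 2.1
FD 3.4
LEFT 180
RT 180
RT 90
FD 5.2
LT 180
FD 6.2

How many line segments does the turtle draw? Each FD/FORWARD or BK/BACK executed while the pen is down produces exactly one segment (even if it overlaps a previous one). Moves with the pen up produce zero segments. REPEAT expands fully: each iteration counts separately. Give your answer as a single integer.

Answer: 8

Derivation:
Executing turtle program step by step:
Start: pos=(-9,0), heading=0, pen down
FD 7.7: (-9,0) -> (-1.3,0) [heading=0, draw]
RT 270: heading 0 -> 90
FD 7: (-1.3,0) -> (-1.3,7) [heading=90, draw]
FD 7.4: (-1.3,7) -> (-1.3,14.4) [heading=90, draw]
RT 180: heading 90 -> 270
FD 10.3: (-1.3,14.4) -> (-1.3,4.1) [heading=270, draw]
FD 2.1: (-1.3,4.1) -> (-1.3,2) [heading=270, draw]
FD 3.4: (-1.3,2) -> (-1.3,-1.4) [heading=270, draw]
LT 180: heading 270 -> 90
RT 180: heading 90 -> 270
RT 90: heading 270 -> 180
FD 5.2: (-1.3,-1.4) -> (-6.5,-1.4) [heading=180, draw]
LT 180: heading 180 -> 0
FD 6.2: (-6.5,-1.4) -> (-0.3,-1.4) [heading=0, draw]
Final: pos=(-0.3,-1.4), heading=0, 8 segment(s) drawn
Segments drawn: 8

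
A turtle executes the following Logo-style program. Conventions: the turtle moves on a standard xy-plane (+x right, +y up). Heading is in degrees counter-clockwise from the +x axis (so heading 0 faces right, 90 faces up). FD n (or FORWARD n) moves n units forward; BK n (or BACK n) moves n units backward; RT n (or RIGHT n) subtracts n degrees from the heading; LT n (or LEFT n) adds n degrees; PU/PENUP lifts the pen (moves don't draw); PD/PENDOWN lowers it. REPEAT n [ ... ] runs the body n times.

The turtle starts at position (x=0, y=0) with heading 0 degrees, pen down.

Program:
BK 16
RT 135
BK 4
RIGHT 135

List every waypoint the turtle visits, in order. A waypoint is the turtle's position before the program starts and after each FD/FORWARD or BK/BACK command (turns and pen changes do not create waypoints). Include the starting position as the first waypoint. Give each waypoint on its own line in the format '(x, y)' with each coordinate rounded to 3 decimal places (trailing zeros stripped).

Executing turtle program step by step:
Start: pos=(0,0), heading=0, pen down
BK 16: (0,0) -> (-16,0) [heading=0, draw]
RT 135: heading 0 -> 225
BK 4: (-16,0) -> (-13.172,2.828) [heading=225, draw]
RT 135: heading 225 -> 90
Final: pos=(-13.172,2.828), heading=90, 2 segment(s) drawn
Waypoints (3 total):
(0, 0)
(-16, 0)
(-13.172, 2.828)

Answer: (0, 0)
(-16, 0)
(-13.172, 2.828)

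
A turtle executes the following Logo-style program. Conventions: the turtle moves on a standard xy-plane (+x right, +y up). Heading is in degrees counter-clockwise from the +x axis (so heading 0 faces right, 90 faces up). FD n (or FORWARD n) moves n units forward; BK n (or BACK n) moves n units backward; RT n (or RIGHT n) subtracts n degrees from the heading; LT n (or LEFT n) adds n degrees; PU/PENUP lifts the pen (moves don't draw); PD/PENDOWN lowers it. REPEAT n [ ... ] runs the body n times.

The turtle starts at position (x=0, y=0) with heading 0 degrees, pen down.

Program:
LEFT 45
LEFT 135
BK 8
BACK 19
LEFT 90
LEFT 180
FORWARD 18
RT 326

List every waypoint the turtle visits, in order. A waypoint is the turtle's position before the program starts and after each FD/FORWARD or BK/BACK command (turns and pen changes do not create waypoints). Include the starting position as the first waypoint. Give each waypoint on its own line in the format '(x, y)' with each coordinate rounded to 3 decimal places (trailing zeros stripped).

Executing turtle program step by step:
Start: pos=(0,0), heading=0, pen down
LT 45: heading 0 -> 45
LT 135: heading 45 -> 180
BK 8: (0,0) -> (8,0) [heading=180, draw]
BK 19: (8,0) -> (27,0) [heading=180, draw]
LT 90: heading 180 -> 270
LT 180: heading 270 -> 90
FD 18: (27,0) -> (27,18) [heading=90, draw]
RT 326: heading 90 -> 124
Final: pos=(27,18), heading=124, 3 segment(s) drawn
Waypoints (4 total):
(0, 0)
(8, 0)
(27, 0)
(27, 18)

Answer: (0, 0)
(8, 0)
(27, 0)
(27, 18)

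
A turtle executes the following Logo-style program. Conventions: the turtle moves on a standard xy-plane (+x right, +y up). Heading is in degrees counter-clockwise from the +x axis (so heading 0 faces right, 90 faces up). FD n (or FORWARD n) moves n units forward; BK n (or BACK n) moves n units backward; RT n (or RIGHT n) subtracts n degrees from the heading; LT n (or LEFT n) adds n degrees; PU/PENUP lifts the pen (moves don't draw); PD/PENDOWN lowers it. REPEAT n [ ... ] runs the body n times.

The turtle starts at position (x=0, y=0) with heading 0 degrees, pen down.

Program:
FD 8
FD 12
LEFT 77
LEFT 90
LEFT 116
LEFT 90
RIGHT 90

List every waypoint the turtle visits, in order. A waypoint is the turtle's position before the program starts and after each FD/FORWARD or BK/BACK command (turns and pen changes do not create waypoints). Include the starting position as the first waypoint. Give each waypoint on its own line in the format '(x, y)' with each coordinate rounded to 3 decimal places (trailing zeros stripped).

Answer: (0, 0)
(8, 0)
(20, 0)

Derivation:
Executing turtle program step by step:
Start: pos=(0,0), heading=0, pen down
FD 8: (0,0) -> (8,0) [heading=0, draw]
FD 12: (8,0) -> (20,0) [heading=0, draw]
LT 77: heading 0 -> 77
LT 90: heading 77 -> 167
LT 116: heading 167 -> 283
LT 90: heading 283 -> 13
RT 90: heading 13 -> 283
Final: pos=(20,0), heading=283, 2 segment(s) drawn
Waypoints (3 total):
(0, 0)
(8, 0)
(20, 0)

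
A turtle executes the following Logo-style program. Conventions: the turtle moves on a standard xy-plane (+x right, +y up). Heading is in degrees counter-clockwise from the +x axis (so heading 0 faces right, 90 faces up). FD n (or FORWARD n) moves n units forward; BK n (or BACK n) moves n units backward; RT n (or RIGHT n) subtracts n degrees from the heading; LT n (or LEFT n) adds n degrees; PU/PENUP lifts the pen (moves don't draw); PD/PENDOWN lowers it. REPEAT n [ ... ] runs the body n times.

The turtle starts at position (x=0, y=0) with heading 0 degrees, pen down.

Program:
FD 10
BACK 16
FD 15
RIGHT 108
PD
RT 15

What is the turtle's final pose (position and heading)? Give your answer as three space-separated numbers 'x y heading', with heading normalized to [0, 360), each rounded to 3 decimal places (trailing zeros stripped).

Answer: 9 0 237

Derivation:
Executing turtle program step by step:
Start: pos=(0,0), heading=0, pen down
FD 10: (0,0) -> (10,0) [heading=0, draw]
BK 16: (10,0) -> (-6,0) [heading=0, draw]
FD 15: (-6,0) -> (9,0) [heading=0, draw]
RT 108: heading 0 -> 252
PD: pen down
RT 15: heading 252 -> 237
Final: pos=(9,0), heading=237, 3 segment(s) drawn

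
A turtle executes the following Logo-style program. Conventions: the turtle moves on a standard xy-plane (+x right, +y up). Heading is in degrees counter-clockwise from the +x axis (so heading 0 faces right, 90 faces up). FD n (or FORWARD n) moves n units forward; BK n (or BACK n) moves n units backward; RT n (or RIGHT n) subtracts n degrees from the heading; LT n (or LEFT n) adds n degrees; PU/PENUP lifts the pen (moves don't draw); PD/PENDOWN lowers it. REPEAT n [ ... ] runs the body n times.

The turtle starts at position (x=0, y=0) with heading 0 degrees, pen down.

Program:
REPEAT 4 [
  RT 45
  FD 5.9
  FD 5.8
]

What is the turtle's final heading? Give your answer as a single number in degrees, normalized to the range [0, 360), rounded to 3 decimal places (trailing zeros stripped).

Executing turtle program step by step:
Start: pos=(0,0), heading=0, pen down
REPEAT 4 [
  -- iteration 1/4 --
  RT 45: heading 0 -> 315
  FD 5.9: (0,0) -> (4.172,-4.172) [heading=315, draw]
  FD 5.8: (4.172,-4.172) -> (8.273,-8.273) [heading=315, draw]
  -- iteration 2/4 --
  RT 45: heading 315 -> 270
  FD 5.9: (8.273,-8.273) -> (8.273,-14.173) [heading=270, draw]
  FD 5.8: (8.273,-14.173) -> (8.273,-19.973) [heading=270, draw]
  -- iteration 3/4 --
  RT 45: heading 270 -> 225
  FD 5.9: (8.273,-19.973) -> (4.101,-24.145) [heading=225, draw]
  FD 5.8: (4.101,-24.145) -> (0,-28.246) [heading=225, draw]
  -- iteration 4/4 --
  RT 45: heading 225 -> 180
  FD 5.9: (0,-28.246) -> (-5.9,-28.246) [heading=180, draw]
  FD 5.8: (-5.9,-28.246) -> (-11.7,-28.246) [heading=180, draw]
]
Final: pos=(-11.7,-28.246), heading=180, 8 segment(s) drawn

Answer: 180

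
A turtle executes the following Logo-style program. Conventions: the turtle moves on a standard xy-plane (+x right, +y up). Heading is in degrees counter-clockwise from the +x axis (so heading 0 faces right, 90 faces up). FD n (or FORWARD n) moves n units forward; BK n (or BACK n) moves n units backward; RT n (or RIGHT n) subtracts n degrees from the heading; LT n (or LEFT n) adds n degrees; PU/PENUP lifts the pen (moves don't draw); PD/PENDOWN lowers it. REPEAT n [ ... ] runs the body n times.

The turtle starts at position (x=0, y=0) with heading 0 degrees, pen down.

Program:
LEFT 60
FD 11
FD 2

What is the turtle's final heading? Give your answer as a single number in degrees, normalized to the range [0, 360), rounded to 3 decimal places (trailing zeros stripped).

Executing turtle program step by step:
Start: pos=(0,0), heading=0, pen down
LT 60: heading 0 -> 60
FD 11: (0,0) -> (5.5,9.526) [heading=60, draw]
FD 2: (5.5,9.526) -> (6.5,11.258) [heading=60, draw]
Final: pos=(6.5,11.258), heading=60, 2 segment(s) drawn

Answer: 60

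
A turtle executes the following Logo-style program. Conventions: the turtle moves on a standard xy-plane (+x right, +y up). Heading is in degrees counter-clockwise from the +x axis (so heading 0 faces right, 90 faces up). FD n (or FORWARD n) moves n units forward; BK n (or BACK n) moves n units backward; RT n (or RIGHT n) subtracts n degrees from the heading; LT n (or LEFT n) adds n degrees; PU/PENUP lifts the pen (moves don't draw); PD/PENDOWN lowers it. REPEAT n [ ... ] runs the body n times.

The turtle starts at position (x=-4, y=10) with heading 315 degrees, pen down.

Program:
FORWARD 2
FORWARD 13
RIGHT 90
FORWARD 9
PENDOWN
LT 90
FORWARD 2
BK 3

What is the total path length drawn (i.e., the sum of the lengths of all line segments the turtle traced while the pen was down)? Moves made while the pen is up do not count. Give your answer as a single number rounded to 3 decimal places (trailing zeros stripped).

Executing turtle program step by step:
Start: pos=(-4,10), heading=315, pen down
FD 2: (-4,10) -> (-2.586,8.586) [heading=315, draw]
FD 13: (-2.586,8.586) -> (6.607,-0.607) [heading=315, draw]
RT 90: heading 315 -> 225
FD 9: (6.607,-0.607) -> (0.243,-6.971) [heading=225, draw]
PD: pen down
LT 90: heading 225 -> 315
FD 2: (0.243,-6.971) -> (1.657,-8.385) [heading=315, draw]
BK 3: (1.657,-8.385) -> (-0.464,-6.263) [heading=315, draw]
Final: pos=(-0.464,-6.263), heading=315, 5 segment(s) drawn

Segment lengths:
  seg 1: (-4,10) -> (-2.586,8.586), length = 2
  seg 2: (-2.586,8.586) -> (6.607,-0.607), length = 13
  seg 3: (6.607,-0.607) -> (0.243,-6.971), length = 9
  seg 4: (0.243,-6.971) -> (1.657,-8.385), length = 2
  seg 5: (1.657,-8.385) -> (-0.464,-6.263), length = 3
Total = 29

Answer: 29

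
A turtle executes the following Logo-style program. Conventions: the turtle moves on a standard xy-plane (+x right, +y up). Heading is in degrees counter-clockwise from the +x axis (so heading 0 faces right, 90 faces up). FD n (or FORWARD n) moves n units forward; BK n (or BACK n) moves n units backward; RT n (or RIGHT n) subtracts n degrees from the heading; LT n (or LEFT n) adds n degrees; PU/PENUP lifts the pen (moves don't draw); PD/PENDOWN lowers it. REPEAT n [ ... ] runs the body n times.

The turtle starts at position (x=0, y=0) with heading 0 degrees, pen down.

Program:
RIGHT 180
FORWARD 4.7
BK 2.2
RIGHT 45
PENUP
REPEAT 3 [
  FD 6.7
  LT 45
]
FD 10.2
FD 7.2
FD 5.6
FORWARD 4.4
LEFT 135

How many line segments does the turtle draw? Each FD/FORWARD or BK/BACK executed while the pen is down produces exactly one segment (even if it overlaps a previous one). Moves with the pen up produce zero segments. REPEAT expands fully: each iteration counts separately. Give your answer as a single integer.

Answer: 2

Derivation:
Executing turtle program step by step:
Start: pos=(0,0), heading=0, pen down
RT 180: heading 0 -> 180
FD 4.7: (0,0) -> (-4.7,0) [heading=180, draw]
BK 2.2: (-4.7,0) -> (-2.5,0) [heading=180, draw]
RT 45: heading 180 -> 135
PU: pen up
REPEAT 3 [
  -- iteration 1/3 --
  FD 6.7: (-2.5,0) -> (-7.238,4.738) [heading=135, move]
  LT 45: heading 135 -> 180
  -- iteration 2/3 --
  FD 6.7: (-7.238,4.738) -> (-13.938,4.738) [heading=180, move]
  LT 45: heading 180 -> 225
  -- iteration 3/3 --
  FD 6.7: (-13.938,4.738) -> (-18.675,0) [heading=225, move]
  LT 45: heading 225 -> 270
]
FD 10.2: (-18.675,0) -> (-18.675,-10.2) [heading=270, move]
FD 7.2: (-18.675,-10.2) -> (-18.675,-17.4) [heading=270, move]
FD 5.6: (-18.675,-17.4) -> (-18.675,-23) [heading=270, move]
FD 4.4: (-18.675,-23) -> (-18.675,-27.4) [heading=270, move]
LT 135: heading 270 -> 45
Final: pos=(-18.675,-27.4), heading=45, 2 segment(s) drawn
Segments drawn: 2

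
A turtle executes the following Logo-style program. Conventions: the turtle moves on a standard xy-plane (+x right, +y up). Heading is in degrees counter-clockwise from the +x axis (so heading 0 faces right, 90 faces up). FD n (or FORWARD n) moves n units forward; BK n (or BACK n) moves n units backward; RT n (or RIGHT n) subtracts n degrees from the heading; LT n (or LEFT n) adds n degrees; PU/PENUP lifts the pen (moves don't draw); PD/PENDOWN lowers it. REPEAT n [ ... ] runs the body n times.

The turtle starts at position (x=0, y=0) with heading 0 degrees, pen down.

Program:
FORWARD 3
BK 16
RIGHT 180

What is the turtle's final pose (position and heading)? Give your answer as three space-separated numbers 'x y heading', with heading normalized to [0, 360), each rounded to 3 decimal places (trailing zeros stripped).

Executing turtle program step by step:
Start: pos=(0,0), heading=0, pen down
FD 3: (0,0) -> (3,0) [heading=0, draw]
BK 16: (3,0) -> (-13,0) [heading=0, draw]
RT 180: heading 0 -> 180
Final: pos=(-13,0), heading=180, 2 segment(s) drawn

Answer: -13 0 180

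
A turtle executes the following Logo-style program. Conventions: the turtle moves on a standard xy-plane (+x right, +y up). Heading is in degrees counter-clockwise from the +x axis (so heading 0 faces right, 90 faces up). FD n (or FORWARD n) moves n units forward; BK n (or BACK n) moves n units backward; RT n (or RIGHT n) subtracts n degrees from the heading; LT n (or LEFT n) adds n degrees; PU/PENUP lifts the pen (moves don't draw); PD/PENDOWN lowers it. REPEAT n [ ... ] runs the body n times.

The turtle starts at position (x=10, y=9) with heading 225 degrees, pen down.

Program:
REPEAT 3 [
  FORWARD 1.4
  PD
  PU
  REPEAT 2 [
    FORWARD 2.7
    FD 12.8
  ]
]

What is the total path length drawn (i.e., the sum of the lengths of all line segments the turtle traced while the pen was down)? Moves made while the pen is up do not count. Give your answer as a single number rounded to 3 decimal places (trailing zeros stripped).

Executing turtle program step by step:
Start: pos=(10,9), heading=225, pen down
REPEAT 3 [
  -- iteration 1/3 --
  FD 1.4: (10,9) -> (9.01,8.01) [heading=225, draw]
  PD: pen down
  PU: pen up
  REPEAT 2 [
    -- iteration 1/2 --
    FD 2.7: (9.01,8.01) -> (7.101,6.101) [heading=225, move]
    FD 12.8: (7.101,6.101) -> (-1.95,-2.95) [heading=225, move]
    -- iteration 2/2 --
    FD 2.7: (-1.95,-2.95) -> (-3.859,-4.859) [heading=225, move]
    FD 12.8: (-3.859,-4.859) -> (-12.91,-13.91) [heading=225, move]
  ]
  -- iteration 2/3 --
  FD 1.4: (-12.91,-13.91) -> (-13.9,-14.9) [heading=225, move]
  PD: pen down
  PU: pen up
  REPEAT 2 [
    -- iteration 1/2 --
    FD 2.7: (-13.9,-14.9) -> (-15.809,-16.809) [heading=225, move]
    FD 12.8: (-15.809,-16.809) -> (-24.86,-25.86) [heading=225, move]
    -- iteration 2/2 --
    FD 2.7: (-24.86,-25.86) -> (-26.77,-27.77) [heading=225, move]
    FD 12.8: (-26.77,-27.77) -> (-35.821,-36.821) [heading=225, move]
  ]
  -- iteration 3/3 --
  FD 1.4: (-35.821,-36.821) -> (-36.81,-37.81) [heading=225, move]
  PD: pen down
  PU: pen up
  REPEAT 2 [
    -- iteration 1/2 --
    FD 2.7: (-36.81,-37.81) -> (-38.72,-39.72) [heading=225, move]
    FD 12.8: (-38.72,-39.72) -> (-47.771,-48.771) [heading=225, move]
    -- iteration 2/2 --
    FD 2.7: (-47.771,-48.771) -> (-49.68,-50.68) [heading=225, move]
    FD 12.8: (-49.68,-50.68) -> (-58.731,-59.731) [heading=225, move]
  ]
]
Final: pos=(-58.731,-59.731), heading=225, 1 segment(s) drawn

Segment lengths:
  seg 1: (10,9) -> (9.01,8.01), length = 1.4
Total = 1.4

Answer: 1.4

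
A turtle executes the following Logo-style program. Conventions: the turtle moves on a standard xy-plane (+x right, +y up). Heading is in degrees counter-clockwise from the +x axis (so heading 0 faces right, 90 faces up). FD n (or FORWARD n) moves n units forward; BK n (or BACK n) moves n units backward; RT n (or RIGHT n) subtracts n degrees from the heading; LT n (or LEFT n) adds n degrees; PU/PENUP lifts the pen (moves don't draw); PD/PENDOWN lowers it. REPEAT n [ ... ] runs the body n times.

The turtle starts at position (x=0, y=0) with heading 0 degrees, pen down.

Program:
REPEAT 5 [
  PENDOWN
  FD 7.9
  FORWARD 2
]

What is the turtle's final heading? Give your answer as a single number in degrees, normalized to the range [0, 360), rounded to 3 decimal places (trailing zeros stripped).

Answer: 0

Derivation:
Executing turtle program step by step:
Start: pos=(0,0), heading=0, pen down
REPEAT 5 [
  -- iteration 1/5 --
  PD: pen down
  FD 7.9: (0,0) -> (7.9,0) [heading=0, draw]
  FD 2: (7.9,0) -> (9.9,0) [heading=0, draw]
  -- iteration 2/5 --
  PD: pen down
  FD 7.9: (9.9,0) -> (17.8,0) [heading=0, draw]
  FD 2: (17.8,0) -> (19.8,0) [heading=0, draw]
  -- iteration 3/5 --
  PD: pen down
  FD 7.9: (19.8,0) -> (27.7,0) [heading=0, draw]
  FD 2: (27.7,0) -> (29.7,0) [heading=0, draw]
  -- iteration 4/5 --
  PD: pen down
  FD 7.9: (29.7,0) -> (37.6,0) [heading=0, draw]
  FD 2: (37.6,0) -> (39.6,0) [heading=0, draw]
  -- iteration 5/5 --
  PD: pen down
  FD 7.9: (39.6,0) -> (47.5,0) [heading=0, draw]
  FD 2: (47.5,0) -> (49.5,0) [heading=0, draw]
]
Final: pos=(49.5,0), heading=0, 10 segment(s) drawn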